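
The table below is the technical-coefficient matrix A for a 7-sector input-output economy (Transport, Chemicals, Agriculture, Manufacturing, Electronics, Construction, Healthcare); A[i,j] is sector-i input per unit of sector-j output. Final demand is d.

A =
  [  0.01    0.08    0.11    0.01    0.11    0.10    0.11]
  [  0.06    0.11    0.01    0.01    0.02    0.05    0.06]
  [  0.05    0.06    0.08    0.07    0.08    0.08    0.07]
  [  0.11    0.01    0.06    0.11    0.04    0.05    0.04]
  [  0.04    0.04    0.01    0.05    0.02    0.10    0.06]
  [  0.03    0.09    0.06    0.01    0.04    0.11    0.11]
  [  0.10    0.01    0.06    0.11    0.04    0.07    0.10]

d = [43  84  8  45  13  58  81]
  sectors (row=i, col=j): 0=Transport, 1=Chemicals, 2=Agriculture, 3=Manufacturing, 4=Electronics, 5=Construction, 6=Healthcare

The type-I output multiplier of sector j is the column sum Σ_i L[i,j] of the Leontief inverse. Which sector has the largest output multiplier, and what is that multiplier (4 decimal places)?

Construction (1.9951)

Form M = I − A:
  [  0.99   -0.08   -0.11   -0.01   -0.11   -0.10   -0.11]
  [ -0.06    0.89   -0.01   -0.01   -0.02   -0.05   -0.06]
  [ -0.05   -0.06    0.92   -0.07   -0.08   -0.08   -0.07]
  [ -0.11   -0.01   -0.06    0.89   -0.04   -0.05   -0.04]
  [ -0.04   -0.04   -0.01   -0.05    0.98   -0.10   -0.06]
  [ -0.03   -0.09   -0.06   -0.01   -0.04    0.89   -0.11]
  [ -0.10   -0.01   -0.06   -0.11   -0.04   -0.07    0.90]
Leontief inverse L = M⁻¹:
  [  1.0629    0.1336    0.1576    0.0593    0.1521    0.1761    0.1854]
  [  0.0908    1.1475    0.0391    0.0338    0.0464    0.0937    0.1067]
  [  0.1000    0.1085    1.1279    0.1168    0.1221    0.1499    0.1388]
  [  0.1536    0.0503    0.1089    1.1529    0.0829    0.1119    0.1010]
  [  0.0731    0.0735    0.0427    0.0789    1.0472    0.1468    0.1084]
  [  0.0758    0.1385    0.1028    0.0499    0.0769    1.1745    0.1774]
  [  0.1537    0.0550    0.1163    0.1630    0.0882    0.1422    1.1731]
Total output x = L · d:
  x_0 = 1.0629·43 + 0.1336·84 + 0.1576·8 + 0.0593·45 + 0.1521·13 + 0.1761·58 + 0.1854·81 = 88.0616
  x_1 = 0.0908·43 + 1.1475·84 + 0.0391·8 + 0.0338·45 + 0.0464·13 + 0.0937·58 + 0.1067·81 = 116.8079
  x_2 = 0.1000·43 + 0.1085·84 + 1.1279·8 + 0.1168·45 + 0.1221·13 + 0.1499·58 + 0.1388·81 = 49.2218
  x_3 = 0.1536·43 + 0.0503·84 + 0.1089·8 + 1.1529·45 + 0.0829·13 + 0.1119·58 + 0.1010·81 = 79.3282
  x_4 = 0.0731·43 + 0.0735·84 + 0.0427·8 + 0.0789·45 + 1.0472·13 + 0.1468·58 + 0.1084·81 = 44.1160
  x_5 = 0.0758·43 + 0.1385·84 + 0.1028·8 + 0.0499·45 + 0.0769·13 + 1.1745·58 + 0.1774·81 = 101.4562
  x_6 = 0.1537·43 + 0.0550·84 + 0.1163·8 + 0.1630·45 + 0.0882·13 + 0.1422·58 + 1.1731·81 = 123.9114
Output multipliers (column sums of L):
  Transport: 1.7099
  Chemicals: 1.7069
  Agriculture: 1.6954
  Manufacturing: 1.6546
  Electronics: 1.6158
  Construction: 1.9951
  Healthcare: 1.9909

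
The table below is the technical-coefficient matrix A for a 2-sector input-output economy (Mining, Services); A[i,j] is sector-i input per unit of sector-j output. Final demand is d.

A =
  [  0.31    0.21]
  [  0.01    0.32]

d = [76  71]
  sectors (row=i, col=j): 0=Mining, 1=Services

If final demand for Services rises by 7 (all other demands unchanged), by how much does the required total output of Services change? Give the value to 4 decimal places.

Form M = I − A:
  [  0.69   -0.21]
  [ -0.01    0.68]
Leontief inverse L = M⁻¹:
  [  1.4558    0.4496]
  [  0.0214    1.4772]
Total output x = L · d:
  x_0 = 1.4558·76 + 0.4496·71 = 142.5605
  x_1 = 0.0214·76 + 1.4772·71 = 106.5082
Δx_1 = L[1,1] · Δd_1 = 1.4772 · 7 = 10.3404

10.3404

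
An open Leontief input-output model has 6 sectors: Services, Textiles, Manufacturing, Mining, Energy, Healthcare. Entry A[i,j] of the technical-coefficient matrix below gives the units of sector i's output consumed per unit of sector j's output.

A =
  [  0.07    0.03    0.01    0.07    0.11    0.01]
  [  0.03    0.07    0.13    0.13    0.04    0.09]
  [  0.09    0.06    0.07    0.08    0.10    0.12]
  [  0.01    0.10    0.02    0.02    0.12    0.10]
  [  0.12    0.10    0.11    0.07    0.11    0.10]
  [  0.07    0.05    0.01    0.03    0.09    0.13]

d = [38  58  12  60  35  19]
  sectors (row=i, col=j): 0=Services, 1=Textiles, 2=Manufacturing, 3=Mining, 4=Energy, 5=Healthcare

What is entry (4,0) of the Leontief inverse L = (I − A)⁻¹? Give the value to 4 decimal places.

Form M = I − A:
  [  0.93   -0.03   -0.01   -0.07   -0.11   -0.01]
  [ -0.03    0.93   -0.13   -0.13   -0.04   -0.09]
  [ -0.09   -0.06    0.93   -0.08   -0.10   -0.12]
  [ -0.01   -0.10   -0.02    0.98   -0.12   -0.10]
  [ -0.12   -0.10   -0.11   -0.07    0.89   -0.10]
  [ -0.07   -0.05   -0.01   -0.03   -0.09    0.87]
Leontief inverse L = M⁻¹:
  [  1.1086    0.0708    0.0443    0.1058    0.1652    0.0573]
  [  0.0855    1.1326    0.1799    0.1854    0.1247    0.1786]
  [  0.1542    0.1239    1.1220    0.1390    0.1904    0.2072]
  [  0.0593    0.1499    0.0680    1.0683    0.1829    0.1694]
  [  0.1961    0.1746    0.1755    0.1444    1.2152    0.2008]
  [  0.1182    0.0955    0.0473    0.0725    0.1547    1.1933]
Total output x = L · d:
  x_0 = 1.1086·38 + 0.0708·58 + 0.0443·12 + 0.1058·60 + 0.1652·35 + 0.0573·19 = 59.9841
  x_1 = 0.0855·38 + 1.1326·58 + 0.1799·12 + 0.1854·60 + 0.1247·35 + 0.1786·19 = 89.9810
  x_2 = 0.1542·38 + 0.1239·58 + 1.1220·12 + 0.1390·60 + 0.1904·35 + 0.2072·19 = 45.4520
  x_3 = 0.0593·38 + 0.1499·58 + 0.0680·12 + 1.0683·60 + 0.1829·35 + 0.1694·19 = 85.4841
  x_4 = 0.1961·38 + 0.1746·58 + 0.1755·12 + 0.1444·60 + 1.2152·35 + 0.2008·19 = 74.7003
  x_5 = 0.1182·38 + 0.0955·58 + 0.0473·12 + 0.0725·60 + 0.1547·35 + 1.1933·19 = 43.0345

L[4,0] = 0.1961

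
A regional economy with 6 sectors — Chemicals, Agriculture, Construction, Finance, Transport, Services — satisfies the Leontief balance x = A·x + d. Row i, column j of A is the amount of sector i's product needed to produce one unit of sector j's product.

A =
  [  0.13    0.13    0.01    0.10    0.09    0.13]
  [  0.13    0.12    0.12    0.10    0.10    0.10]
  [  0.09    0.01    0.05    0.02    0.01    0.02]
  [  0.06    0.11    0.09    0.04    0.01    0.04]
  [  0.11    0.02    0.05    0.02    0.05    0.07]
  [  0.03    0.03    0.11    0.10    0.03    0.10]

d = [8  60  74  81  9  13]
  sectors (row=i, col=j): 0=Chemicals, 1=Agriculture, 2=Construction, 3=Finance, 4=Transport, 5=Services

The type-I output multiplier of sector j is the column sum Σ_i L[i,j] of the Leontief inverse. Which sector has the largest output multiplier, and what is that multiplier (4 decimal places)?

Chemicals (1.9629)

Form M = I − A:
  [  0.87   -0.13   -0.01   -0.10   -0.09   -0.13]
  [ -0.13    0.88   -0.12   -0.10   -0.10   -0.10]
  [ -0.09   -0.01    0.95   -0.02   -0.01   -0.02]
  [ -0.06   -0.11   -0.09    0.96   -0.01   -0.04]
  [ -0.11   -0.02   -0.05   -0.02    0.95   -0.07]
  [ -0.03   -0.03   -0.11   -0.10   -0.03    0.90]
Leontief inverse L = M⁻¹:
  [  1.2300    0.2161    0.0909    0.1789    0.1492    0.2233]
  [  0.2405    1.2067    0.2027    0.1785    0.1599    0.1937]
  [  0.1251    0.0387    1.0705    0.0452    0.0293    0.0504]
  [  0.1213    0.1590    0.1368    1.0840    0.0439    0.0898]
  [  0.1628    0.0611    0.0857    0.0600    1.0798    0.1189]
  [  0.0832    0.0719    0.1587    0.1399    0.0548    1.1451]
Total output x = L · d:
  x_0 = 1.2300·8 + 0.2161·60 + 0.0909·74 + 0.1789·81 + 0.1492·9 + 0.2233·13 = 48.2676
  x_1 = 0.2405·8 + 1.2067·60 + 0.2027·74 + 0.1785·81 + 0.1599·9 + 0.1937·13 = 107.7448
  x_2 = 0.1251·8 + 0.0387·60 + 1.0705·74 + 0.0452·81 + 0.0293·9 + 0.0504·13 = 87.1205
  x_3 = 0.1213·8 + 0.1590·60 + 0.1368·74 + 1.0840·81 + 0.0439·9 + 0.0898·13 = 110.0003
  x_4 = 0.1628·8 + 0.0611·60 + 0.0857·74 + 0.0600·81 + 1.0798·9 + 0.1189·13 = 27.4320
  x_5 = 0.0832·8 + 0.0719·60 + 0.1587·74 + 0.1399·81 + 0.0548·9 + 1.1451·13 = 43.4296
Output multipliers (column sums of L):
  Chemicals: 1.9629
  Agriculture: 1.7535
  Construction: 1.7453
  Finance: 1.6865
  Transport: 1.5168
  Services: 1.8212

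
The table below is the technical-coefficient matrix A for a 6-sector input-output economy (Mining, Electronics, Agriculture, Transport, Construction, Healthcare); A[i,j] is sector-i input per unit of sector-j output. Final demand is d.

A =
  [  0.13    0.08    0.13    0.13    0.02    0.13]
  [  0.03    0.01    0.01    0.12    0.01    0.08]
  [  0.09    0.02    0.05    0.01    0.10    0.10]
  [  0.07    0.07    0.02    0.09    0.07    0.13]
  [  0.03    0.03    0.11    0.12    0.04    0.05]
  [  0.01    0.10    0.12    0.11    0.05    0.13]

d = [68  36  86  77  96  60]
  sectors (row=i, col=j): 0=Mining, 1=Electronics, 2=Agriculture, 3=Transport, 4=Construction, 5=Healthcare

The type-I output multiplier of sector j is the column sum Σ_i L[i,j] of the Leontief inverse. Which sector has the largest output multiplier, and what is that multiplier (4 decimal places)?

Form M = I − A:
  [  0.87   -0.08   -0.13   -0.13   -0.02   -0.13]
  [ -0.03    0.99   -0.01   -0.12   -0.01   -0.08]
  [ -0.09   -0.02    0.95   -0.01   -0.10   -0.10]
  [ -0.07   -0.07   -0.02    0.91   -0.07   -0.13]
  [ -0.03   -0.03   -0.11   -0.12    0.96   -0.05]
  [ -0.01   -0.10   -0.12   -0.11   -0.05    0.87]
Leontief inverse L = M⁻¹:
  [  1.2010    0.1463    0.2125    0.2347    0.0792    0.2570]
  [  0.0567    1.0423    0.0436    0.1672    0.0359    0.1364]
  [  0.1296    0.0597    1.1097    0.0769    0.1335    0.1716]
  [  0.1132    0.1191    0.0817    1.1725    0.1090    0.2187]
  [  0.0713    0.0666    0.1547    0.1779    1.0793    0.1232]
  [  0.0566    0.1486    0.1797    0.1910    0.0993    1.2265]
Total output x = L · d:
  x_0 = 1.2010·68 + 0.1463·36 + 0.2125·86 + 0.2347·77 + 0.0792·96 + 0.2570·60 = 146.2965
  x_1 = 0.0567·68 + 1.0423·36 + 0.0436·86 + 0.1672·77 + 0.0359·96 + 0.1364·60 = 69.6352
  x_2 = 0.1296·68 + 0.0597·36 + 1.1097·86 + 0.0769·77 + 0.1335·96 + 0.1716·60 = 135.4332
  x_3 = 0.1132·68 + 0.1191·36 + 0.0817·86 + 1.1725·77 + 0.1090·96 + 0.2187·60 = 132.8726
  x_4 = 0.0713·68 + 0.0666·36 + 0.1547·86 + 0.1779·77 + 1.0793·96 + 0.1232·60 = 145.2545
  x_5 = 0.0566·68 + 0.1486·36 + 0.1797·86 + 0.1910·77 + 0.0993·96 + 1.2265·60 = 122.4795
Output multipliers (column sums of L):
  Mining: 1.6284
  Electronics: 1.5826
  Agriculture: 1.7820
  Transport: 2.0202
  Construction: 1.5361
  Healthcare: 2.1332

Healthcare (2.1332)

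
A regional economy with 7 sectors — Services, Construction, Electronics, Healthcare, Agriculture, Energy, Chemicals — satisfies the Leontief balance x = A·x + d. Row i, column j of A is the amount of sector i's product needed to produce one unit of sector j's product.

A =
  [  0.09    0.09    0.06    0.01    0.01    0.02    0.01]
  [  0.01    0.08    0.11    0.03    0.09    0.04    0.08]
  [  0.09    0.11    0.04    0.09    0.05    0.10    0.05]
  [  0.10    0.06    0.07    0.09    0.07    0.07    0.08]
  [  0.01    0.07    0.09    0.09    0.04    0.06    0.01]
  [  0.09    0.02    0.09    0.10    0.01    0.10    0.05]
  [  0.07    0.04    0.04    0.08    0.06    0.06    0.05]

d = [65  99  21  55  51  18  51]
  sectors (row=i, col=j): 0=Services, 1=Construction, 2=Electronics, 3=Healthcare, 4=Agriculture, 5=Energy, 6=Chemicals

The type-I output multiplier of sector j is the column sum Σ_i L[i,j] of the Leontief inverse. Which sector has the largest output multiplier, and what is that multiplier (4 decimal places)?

Electronics (1.8865)

Form M = I − A:
  [  0.91   -0.09   -0.06   -0.01   -0.01   -0.02   -0.01]
  [ -0.01    0.92   -0.11   -0.03   -0.09   -0.04   -0.08]
  [ -0.09   -0.11    0.96   -0.09   -0.05   -0.10   -0.05]
  [ -0.10   -0.06   -0.07    0.91   -0.07   -0.07   -0.08]
  [ -0.01   -0.07   -0.09   -0.09    0.96   -0.06   -0.01]
  [ -0.09   -0.02   -0.09   -0.10   -0.01    0.90   -0.05]
  [ -0.07   -0.04   -0.04   -0.08   -0.06   -0.06    0.95]
Leontief inverse L = M⁻¹:
  [  1.1219    0.1289    0.0969    0.0379    0.0342    0.0489    0.0339]
  [  0.0584    1.1354    0.1661    0.0881    0.1305    0.0937    0.1187]
  [  0.1526    0.1724    1.1099    0.1524    0.0944    0.1590    0.0967]
  [  0.1656    0.1248    0.1369    1.1549    0.1139    0.1302    0.1248]
  [  0.0567    0.1176    0.1401    0.1406    1.0749    0.1078    0.0467]
  [  0.1544    0.0754    0.1462    0.1580    0.0455    1.1555    0.0903]
  [  0.1188    0.0873    0.0905    0.1290    0.0923    0.1050    1.0834]
Total output x = L · d:
  x_0 = 1.1219·65 + 0.1289·99 + 0.0969·21 + 0.0379·55 + 0.0342·51 + 0.0489·18 + 0.0339·51 = 94.1596
  x_1 = 0.0584·65 + 1.1354·99 + 0.1661·21 + 0.0881·55 + 0.1305·51 + 0.0937·18 + 0.1187·51 = 138.9382
  x_2 = 0.1526·65 + 0.1724·99 + 1.1099·21 + 0.1524·55 + 0.0944·51 + 0.1590·18 + 0.0967·51 = 71.2877
  x_3 = 0.1656·65 + 0.1248·99 + 0.1369·21 + 1.1549·55 + 0.1139·51 + 0.1302·18 + 0.1248·51 = 104.0308
  x_4 = 0.0567·65 + 0.1176·99 + 0.1401·21 + 0.1406·55 + 1.0749·51 + 0.1078·18 + 0.0467·51 = 85.1427
  x_5 = 0.1544·65 + 0.0754·99 + 0.1462·21 + 0.1580·55 + 0.0455·51 + 1.1555·18 + 0.0903·51 = 56.9823
  x_6 = 0.1188·65 + 0.0873·99 + 0.0905·21 + 0.1290·55 + 0.0923·51 + 0.1050·18 + 1.0834·51 = 87.2107
Output multipliers (column sums of L):
  Services: 1.8283
  Construction: 1.8419
  Electronics: 1.8865
  Healthcare: 1.8611
  Agriculture: 1.5857
  Energy: 1.8000
  Chemicals: 1.5944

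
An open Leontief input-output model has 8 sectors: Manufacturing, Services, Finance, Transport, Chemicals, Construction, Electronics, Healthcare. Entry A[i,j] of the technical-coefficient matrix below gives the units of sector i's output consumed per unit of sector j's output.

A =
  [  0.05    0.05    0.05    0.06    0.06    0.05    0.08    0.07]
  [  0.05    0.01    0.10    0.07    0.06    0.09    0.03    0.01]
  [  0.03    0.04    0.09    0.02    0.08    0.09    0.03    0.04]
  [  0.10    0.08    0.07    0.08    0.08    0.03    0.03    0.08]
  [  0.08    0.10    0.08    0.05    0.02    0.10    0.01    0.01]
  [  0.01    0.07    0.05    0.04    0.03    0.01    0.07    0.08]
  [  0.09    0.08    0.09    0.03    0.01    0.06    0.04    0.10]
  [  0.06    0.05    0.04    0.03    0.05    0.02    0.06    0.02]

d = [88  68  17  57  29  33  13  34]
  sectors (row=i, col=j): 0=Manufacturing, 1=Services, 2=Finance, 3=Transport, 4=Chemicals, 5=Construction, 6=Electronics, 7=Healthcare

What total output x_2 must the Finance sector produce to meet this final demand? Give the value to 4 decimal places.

45.1139

Form M = I − A:
  [  0.95   -0.05   -0.05   -0.06   -0.06   -0.05   -0.08   -0.07]
  [ -0.05    0.99   -0.10   -0.07   -0.06   -0.09   -0.03   -0.01]
  [ -0.03   -0.04    0.91   -0.02   -0.08   -0.09   -0.03   -0.04]
  [ -0.10   -0.08   -0.07    0.92   -0.08   -0.03   -0.03   -0.08]
  [ -0.08   -0.10   -0.08   -0.05    0.98   -0.10   -0.01   -0.01]
  [ -0.01   -0.07   -0.05   -0.04   -0.03    0.99   -0.07   -0.08]
  [ -0.09   -0.08   -0.09   -0.03   -0.01   -0.06    0.96   -0.10]
  [ -0.06   -0.05   -0.04   -0.03   -0.05   -0.02   -0.06    0.98]
Leontief inverse L = M⁻¹:
  [  1.0994    0.1001    0.1096    0.0989    0.1004    0.0971    0.1164    0.1129]
  [  0.0902    1.0562    0.1534    0.1044    0.0985    0.1324    0.0624    0.0502]
  [  0.0676    0.0836    1.1426    0.0521    0.1153    0.1333    0.0612    0.0749]
  [  0.1572    0.1364    0.1395    1.1280    0.1313    0.0874    0.0726    0.1263]
  [  0.1198    0.1426    0.1373    0.0889    1.0624    0.1453    0.0463    0.0503]
  [  0.0482    0.1055    0.0969    0.0689    0.0616    1.0473    0.0964    0.1101]
  [  0.1360    0.1264    0.1507    0.0694    0.0557    0.1082    1.0812    0.1425]
  [  0.0949    0.0848    0.0837    0.0582    0.0788    0.0562    0.0856    1.0503]
Total output x = L · d:
  x_0 = 1.0994·88 + 0.1001·68 + 0.1096·17 + 0.0989·57 + 0.1004·29 + 0.0971·33 + 0.1164·13 + 0.1129·34 = 122.5170
  x_1 = 0.0902·88 + 1.0562·68 + 0.1534·17 + 0.1044·57 + 0.0985·29 + 0.1324·33 + 0.0624·13 + 0.0502·34 = 98.0533
  x_2 = 0.0676·88 + 0.0836·68 + 1.1426·17 + 0.0521·57 + 0.1153·29 + 0.1333·33 + 0.0612·13 + 0.0749·34 = 45.1139
  x_3 = 0.1572·88 + 0.1364·68 + 0.1395·17 + 1.1280·57 + 0.1313·29 + 0.0874·33 + 0.0726·13 + 0.1263·34 = 101.7053
  x_4 = 0.1198·88 + 0.1426·68 + 0.1373·17 + 0.0889·57 + 1.0624·29 + 0.1453·33 + 0.0463·13 + 0.0503·34 = 65.5550
  x_5 = 0.0482·88 + 0.1055·68 + 0.0969·17 + 0.0689·57 + 0.0616·29 + 1.0473·33 + 0.0964·13 + 0.1101·34 = 58.3300
  x_6 = 0.1360·88 + 0.1264·68 + 0.1507·17 + 0.0694·57 + 0.0557·29 + 0.1082·33 + 1.0812·13 + 0.1425·34 = 51.1662
  x_7 = 0.0949·88 + 0.0848·68 + 0.0837·17 + 0.0582·57 + 0.0788·29 + 0.0562·33 + 0.0856·13 + 1.0503·34 = 59.8201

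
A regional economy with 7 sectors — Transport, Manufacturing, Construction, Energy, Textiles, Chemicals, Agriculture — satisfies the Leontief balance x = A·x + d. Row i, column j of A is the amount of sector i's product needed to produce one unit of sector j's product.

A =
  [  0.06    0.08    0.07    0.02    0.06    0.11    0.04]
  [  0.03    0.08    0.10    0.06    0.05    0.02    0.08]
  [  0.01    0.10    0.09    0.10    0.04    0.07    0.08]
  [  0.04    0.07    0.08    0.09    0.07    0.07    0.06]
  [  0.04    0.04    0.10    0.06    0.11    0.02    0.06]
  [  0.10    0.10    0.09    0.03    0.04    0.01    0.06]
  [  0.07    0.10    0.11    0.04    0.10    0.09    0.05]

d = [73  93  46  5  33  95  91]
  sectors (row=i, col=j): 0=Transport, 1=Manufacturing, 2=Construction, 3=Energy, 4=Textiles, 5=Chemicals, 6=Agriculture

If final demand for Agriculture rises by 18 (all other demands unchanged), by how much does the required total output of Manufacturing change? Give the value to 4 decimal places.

2.3653

Form M = I − A:
  [  0.94   -0.08   -0.07   -0.02   -0.06   -0.11   -0.04]
  [ -0.03    0.92   -0.10   -0.06   -0.05   -0.02   -0.08]
  [ -0.01   -0.10    0.91   -0.10   -0.04   -0.07   -0.08]
  [ -0.04   -0.07   -0.08    0.91   -0.07   -0.07   -0.06]
  [ -0.04   -0.04   -0.10   -0.06    0.89   -0.02   -0.06]
  [ -0.10   -0.10   -0.09   -0.03   -0.04    0.99   -0.06]
  [ -0.07   -0.10   -0.11   -0.04   -0.10   -0.09    0.95]
Leontief inverse L = M⁻¹:
  [  1.1005    0.1477    0.1449    0.0662    0.1113    0.1508    0.0917]
  [  0.0641    1.1457    0.1741    0.1108    0.1029    0.0644    0.1314]
  [  0.0522    0.1769    1.1759    0.1587    0.0998    0.1185    0.1399]
  [  0.0818    0.1431    0.1628    1.1456    0.1294    0.1178    0.1172]
  [  0.0747    0.1038    0.1750    0.1117    1.1665    0.0644    0.1114]
  [  0.1350    0.1664    0.1636    0.0777    0.0919    1.0575    0.1110]
  [  0.1180    0.1847    0.2059    0.1023    0.1675    0.1435    1.1166]
Total output x = L · d:
  x_0 = 1.1005·73 + 0.1477·93 + 0.1449·46 + 0.0662·5 + 0.1113·33 + 0.1508·95 + 0.0917·91 = 127.4108
  x_1 = 0.0641·73 + 1.1457·93 + 0.1741·46 + 0.1108·5 + 0.1029·33 + 0.0644·95 + 0.1314·91 = 141.2671
  x_2 = 0.0522·73 + 0.1769·93 + 1.1759·46 + 0.1587·5 + 0.0998·33 + 0.1185·95 + 0.1399·91 = 102.4223
  x_3 = 0.0818·73 + 0.1431·93 + 0.1628·46 + 1.1456·5 + 0.1294·33 + 0.1178·95 + 0.1172·91 = 58.6193
  x_4 = 0.0747·73 + 0.1038·93 + 0.1750·46 + 0.1117·5 + 1.1665·33 + 0.0644·95 + 0.1114·91 = 78.4676
  x_5 = 0.1350·73 + 0.1664·93 + 0.1636·46 + 0.0777·5 + 0.0919·33 + 1.0575·95 + 0.1110·91 = 146.8443
  x_6 = 0.1180·73 + 0.1847·93 + 0.2059·46 + 0.1023·5 + 0.1675·33 + 0.1435·95 + 1.1166·91 = 156.5468
Δx_1 = L[1,6] · Δd_6 = 0.1314 · 18 = 2.3653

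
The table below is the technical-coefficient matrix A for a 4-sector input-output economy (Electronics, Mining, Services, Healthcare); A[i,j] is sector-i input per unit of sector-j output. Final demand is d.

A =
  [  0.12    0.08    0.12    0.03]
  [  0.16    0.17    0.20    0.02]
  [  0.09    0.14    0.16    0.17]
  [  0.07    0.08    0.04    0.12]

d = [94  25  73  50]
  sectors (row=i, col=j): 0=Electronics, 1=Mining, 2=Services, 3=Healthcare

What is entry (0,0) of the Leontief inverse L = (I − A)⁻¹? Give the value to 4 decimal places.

L[0,0] = 1.1938

Form M = I − A:
  [  0.88   -0.08   -0.12   -0.03]
  [ -0.16    0.83   -0.20   -0.02]
  [ -0.09   -0.14    0.84   -0.17]
  [ -0.07   -0.08   -0.04    0.88]
Leontief inverse L = M⁻¹:
  [  1.1938    0.1591    0.2125    0.0854]
  [  0.2817    1.3023    0.3555    0.1079]
  [  0.2011    0.2630    1.2944    0.2629]
  [  0.1297    0.1430    0.1081    1.1649]
Total output x = L · d:
  x_0 = 1.1938·94 + 0.1591·25 + 0.2125·73 + 0.0854·50 = 135.9786
  x_1 = 0.2817·94 + 1.3023·25 + 0.3555·73 + 0.1079·50 = 90.3822
  x_2 = 0.2011·94 + 0.2630·25 + 1.2944·73 + 0.2629·50 = 133.1130
  x_3 = 0.1297·94 + 0.1430·25 + 0.1081·73 + 1.1649·50 = 81.9018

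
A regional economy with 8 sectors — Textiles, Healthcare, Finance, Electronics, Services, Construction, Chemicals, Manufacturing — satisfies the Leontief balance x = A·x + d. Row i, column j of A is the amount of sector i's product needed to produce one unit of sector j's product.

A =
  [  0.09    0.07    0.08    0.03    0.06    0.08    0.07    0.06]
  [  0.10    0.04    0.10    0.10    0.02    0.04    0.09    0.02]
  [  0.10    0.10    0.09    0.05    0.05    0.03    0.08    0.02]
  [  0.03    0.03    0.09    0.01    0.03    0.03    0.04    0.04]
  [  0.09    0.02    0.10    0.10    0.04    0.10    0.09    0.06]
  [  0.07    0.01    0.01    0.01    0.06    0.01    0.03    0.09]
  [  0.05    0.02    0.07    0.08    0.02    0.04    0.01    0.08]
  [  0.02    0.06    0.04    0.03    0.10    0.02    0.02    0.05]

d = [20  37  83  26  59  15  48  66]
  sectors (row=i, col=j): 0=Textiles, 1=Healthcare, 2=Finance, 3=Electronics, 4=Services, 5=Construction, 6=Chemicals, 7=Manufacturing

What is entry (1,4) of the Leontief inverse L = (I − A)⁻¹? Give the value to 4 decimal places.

Form M = I − A:
  [  0.91   -0.07   -0.08   -0.03   -0.06   -0.08   -0.07   -0.06]
  [ -0.10    0.96   -0.10   -0.10   -0.02   -0.04   -0.09   -0.02]
  [ -0.10   -0.10    0.91   -0.05   -0.05   -0.03   -0.08   -0.02]
  [ -0.03   -0.03   -0.09    0.99   -0.03   -0.03   -0.04   -0.04]
  [ -0.09   -0.02   -0.10   -0.10    0.96   -0.10   -0.09   -0.06]
  [ -0.07   -0.01   -0.01   -0.01   -0.06    0.99   -0.03   -0.09]
  [ -0.05   -0.02   -0.07   -0.08   -0.02   -0.04    0.99   -0.08]
  [ -0.02   -0.06   -0.04   -0.03   -0.10   -0.02   -0.02    0.95]
Leontief inverse L = M⁻¹:
  [  1.1601    0.1158    0.1501    0.0798    0.1071    0.1234    0.1236    0.1111]
  [  0.1637    1.0848    0.1689    0.1432    0.0608    0.0796    0.1389    0.0658]
  [  0.1712    0.1467    1.1644    0.1018    0.0920    0.0743    0.1356    0.0670]
  [  0.0701    0.0586    0.1305    1.0387    0.0566    0.0534    0.0709    0.0668]
  [  0.1609    0.0689    0.1739    0.1474    1.0909    0.1439    0.1435    0.1161]
  [  0.1046    0.0350    0.0475    0.0369    0.0892    1.0363    0.0578    0.1186]
  [  0.0924    0.0528    0.1165    0.1079    0.0538    0.0663    1.0444    0.1116]
  [  0.0653    0.0881    0.0887    0.0664    0.1296    0.0508    0.0576    1.0811]
Total output x = L · d:
  x_0 = 1.1601·20 + 0.1158·37 + 0.1501·83 + 0.0798·26 + 0.1071·59 + 0.1234·15 + 0.1236·48 + 0.1111·66 = 63.4573
  x_1 = 0.1637·20 + 1.0848·37 + 0.1689·83 + 0.1432·26 + 0.0608·59 + 0.0796·15 + 0.1389·48 + 0.0658·66 = 76.9501
  x_2 = 0.1712·20 + 0.1467·37 + 1.1644·83 + 0.1018·26 + 0.0920·59 + 0.0743·15 + 0.1356·48 + 0.0670·66 = 125.6197
  x_3 = 0.0701·20 + 0.0586·37 + 0.1305·83 + 1.0387·26 + 0.0566·59 + 0.0534·15 + 0.0709·48 + 0.0668·66 = 53.3607
  x_4 = 0.1609·20 + 0.0689·37 + 0.1739·83 + 0.1474·26 + 1.0909·59 + 0.1439·15 + 0.1435·48 + 0.1161·66 = 105.1080
  x_5 = 0.1046·20 + 0.0350·37 + 0.0475·83 + 0.0369·26 + 0.0892·59 + 1.0363·15 + 0.0578·48 + 0.1186·66 = 39.6995
  x_6 = 0.0924·20 + 0.0528·37 + 0.1165·83 + 0.1079·26 + 0.0538·59 + 0.0663·15 + 1.0444·48 + 0.1116·66 = 77.9384
  x_7 = 0.0653·20 + 0.0881·37 + 0.0887·83 + 0.0664·26 + 0.1296·59 + 0.0508·15 + 0.0576·48 + 1.0811·66 = 96.1845

L[1,4] = 0.0608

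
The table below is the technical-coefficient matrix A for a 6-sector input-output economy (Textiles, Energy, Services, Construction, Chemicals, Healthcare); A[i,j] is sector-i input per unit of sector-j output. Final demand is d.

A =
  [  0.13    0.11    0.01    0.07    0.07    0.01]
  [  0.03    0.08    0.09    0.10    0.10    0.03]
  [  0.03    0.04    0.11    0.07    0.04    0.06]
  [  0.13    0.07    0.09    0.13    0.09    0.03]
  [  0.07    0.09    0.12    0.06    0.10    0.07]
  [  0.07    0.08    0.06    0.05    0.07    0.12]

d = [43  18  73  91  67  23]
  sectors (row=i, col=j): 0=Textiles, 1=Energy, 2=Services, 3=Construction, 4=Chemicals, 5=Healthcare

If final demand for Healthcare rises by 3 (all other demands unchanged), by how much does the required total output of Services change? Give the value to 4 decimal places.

0.2823

Form M = I − A:
  [  0.87   -0.11   -0.01   -0.07   -0.07   -0.01]
  [ -0.03    0.92   -0.09   -0.10   -0.10   -0.03]
  [ -0.03   -0.04    0.89   -0.07   -0.04   -0.06]
  [ -0.13   -0.07   -0.09    0.87   -0.09   -0.03]
  [ -0.07   -0.09   -0.12   -0.06    0.90   -0.07]
  [ -0.07   -0.08   -0.06   -0.05   -0.07    0.88]
Leontief inverse L = M⁻¹:
  [  1.1909    0.1714    0.0643    0.1319    0.1307    0.0387]
  [  0.0882    1.1390    0.1595    0.1660    0.1625    0.0693]
  [  0.0757    0.0855    1.1633    0.1209    0.0865    0.0941]
  [  0.2114    0.1476    0.1674    1.2126    0.1673    0.0735]
  [  0.1358    0.1597    0.1969    0.1326    1.1706    0.1180]
  [  0.1307    0.1441    0.1241    0.1133    0.1337    1.1657]
Total output x = L · d:
  x_0 = 1.1909·43 + 0.1714·18 + 0.0643·73 + 0.1319·91 + 0.1307·67 + 0.0387·23 = 80.6383
  x_1 = 0.0882·43 + 1.1390·18 + 0.1595·73 + 0.1660·91 + 0.1625·67 + 0.0693·23 = 63.5349
  x_2 = 0.0757·43 + 0.0855·18 + 1.1633·73 + 0.1209·91 + 0.0865·67 + 0.0941·23 = 108.6729
  x_3 = 0.2114·43 + 0.1476·18 + 0.1674·73 + 1.2126·91 + 0.1673·67 + 0.0735·23 = 147.2169
  x_4 = 0.1358·43 + 0.1597·18 + 0.1969·73 + 0.1326·91 + 1.1706·67 + 0.1180·23 = 116.3014
  x_5 = 0.1307·43 + 0.1441·18 + 0.1241·73 + 0.1133·91 + 0.1337·67 + 1.1657·23 = 63.3520
Δx_2 = L[2,5] · Δd_5 = 0.0941 · 3 = 0.2823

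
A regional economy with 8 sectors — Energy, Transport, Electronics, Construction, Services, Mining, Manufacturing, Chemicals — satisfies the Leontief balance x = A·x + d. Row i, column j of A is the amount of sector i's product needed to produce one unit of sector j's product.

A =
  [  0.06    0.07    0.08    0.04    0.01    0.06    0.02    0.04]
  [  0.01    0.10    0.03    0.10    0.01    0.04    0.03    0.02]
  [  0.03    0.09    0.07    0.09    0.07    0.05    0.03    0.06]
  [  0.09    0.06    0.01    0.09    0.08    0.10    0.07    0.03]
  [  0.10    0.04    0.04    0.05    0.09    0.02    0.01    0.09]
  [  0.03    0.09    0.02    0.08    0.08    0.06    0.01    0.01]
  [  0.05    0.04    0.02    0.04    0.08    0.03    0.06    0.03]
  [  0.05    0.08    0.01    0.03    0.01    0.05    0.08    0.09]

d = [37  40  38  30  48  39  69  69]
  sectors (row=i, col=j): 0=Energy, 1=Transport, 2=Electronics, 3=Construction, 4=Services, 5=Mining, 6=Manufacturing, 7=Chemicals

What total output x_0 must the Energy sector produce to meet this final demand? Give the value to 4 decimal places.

Form M = I − A:
  [  0.94   -0.07   -0.08   -0.04   -0.01   -0.06   -0.02   -0.04]
  [ -0.01    0.90   -0.03   -0.10   -0.01   -0.04   -0.03   -0.02]
  [ -0.03   -0.09    0.93   -0.09   -0.07   -0.05   -0.03   -0.06]
  [ -0.09   -0.06   -0.01    0.91   -0.08   -0.10   -0.07   -0.03]
  [ -0.10   -0.04   -0.04   -0.05    0.91   -0.02   -0.01   -0.09]
  [ -0.03   -0.09   -0.02   -0.08   -0.08    0.94   -0.01   -0.01]
  [ -0.05   -0.04   -0.02   -0.04   -0.08   -0.03    0.94   -0.03]
  [ -0.05   -0.08   -0.01   -0.03   -0.01   -0.05   -0.08    0.91]
Leontief inverse L = M⁻¹:
  [  1.0901    0.1202    0.1041    0.0862    0.0419    0.0953    0.0439    0.0669]
  [  0.0393    1.1438    0.0468    0.1445    0.0410    0.0739    0.0543    0.0414]
  [  0.0748    0.1517    1.0976    0.1492    0.1150    0.0952    0.0632    0.0984]
  [  0.1402    0.1227    0.0401    1.1494    0.1298    0.1482    0.1024    0.0672]
  [  0.1429    0.0935    0.0682    0.0963    1.1253    0.0590    0.0390    0.1292]
  [  0.0660    0.1372    0.0411    0.1274    0.1161    1.0951    0.0327    0.0374]
  [  0.0841    0.0799    0.0407    0.0774    0.1127    0.0592    1.0820    0.0582]
  [  0.0814    0.1285    0.0298    0.0718    0.0401    0.0837    0.1086    1.1181]
Total output x = L · d:
  x_0 = 1.0901·37 + 0.1202·40 + 0.1041·38 + 0.0862·30 + 0.0419·48 + 0.0953·39 + 0.0439·69 + 0.0669·69 = 65.0552
  x_1 = 0.0393·37 + 1.1438·40 + 0.0468·38 + 0.1445·30 + 0.0410·48 + 0.0739·39 + 0.0543·69 + 0.0414·69 = 64.7757
  x_2 = 0.0748·37 + 0.1517·40 + 1.0976·38 + 0.1492·30 + 0.1150·48 + 0.0952·39 + 0.0632·69 + 0.0984·69 = 75.4082
  x_3 = 0.1402·37 + 0.1227·40 + 0.0401·38 + 1.1494·30 + 0.1298·48 + 0.1482·39 + 0.1024·69 + 0.0672·69 = 69.8142
  x_4 = 0.1429·37 + 0.0935·40 + 0.0682·38 + 0.0963·30 + 1.1253·48 + 0.0590·39 + 0.0390·69 + 0.1292·69 = 82.4308
  x_5 = 0.0660·37 + 0.1372·40 + 0.0411·38 + 0.1274·30 + 0.1161·48 + 1.0951·39 + 0.0327·69 + 0.0374·69 = 66.4336
  x_6 = 0.0841·37 + 0.0799·40 + 0.0407·38 + 0.0774·30 + 0.1127·48 + 0.0592·39 + 1.0820·69 + 0.0582·69 = 96.5639
  x_7 = 0.0814·37 + 0.1285·40 + 0.0298·38 + 0.0718·30 + 0.0401·48 + 0.0837·39 + 0.1086·69 + 1.1181·69 = 101.2686

65.0552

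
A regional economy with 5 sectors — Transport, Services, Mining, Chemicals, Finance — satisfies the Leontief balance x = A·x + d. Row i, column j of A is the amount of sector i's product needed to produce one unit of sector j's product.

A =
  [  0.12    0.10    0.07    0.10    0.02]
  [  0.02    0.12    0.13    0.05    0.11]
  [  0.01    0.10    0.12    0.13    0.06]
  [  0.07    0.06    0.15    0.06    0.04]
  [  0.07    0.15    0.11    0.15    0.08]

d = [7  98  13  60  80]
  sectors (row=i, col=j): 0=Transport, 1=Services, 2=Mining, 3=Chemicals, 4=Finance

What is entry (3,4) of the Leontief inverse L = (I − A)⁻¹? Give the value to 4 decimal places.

L[3,4] = 0.0815

Form M = I − A:
  [  0.88   -0.10   -0.07   -0.10   -0.02]
  [ -0.02    0.88   -0.13   -0.05   -0.11]
  [ -0.01   -0.10    0.88   -0.13   -0.06]
  [ -0.07   -0.06   -0.15    0.94   -0.04]
  [ -0.07   -0.15   -0.11   -0.15    0.92]
Leontief inverse L = M⁻¹:
  [  1.1600    0.1711    0.1533    0.1637    0.0628]
  [  0.0532    1.2048    0.2246    0.1272    0.1654]
  [  0.0423    0.1749    1.2132    0.1991    0.1096]
  [  0.1016    0.1283    0.2292    1.1261    0.0815]
  [  0.1186    0.2513    0.2307    0.2406    1.1451]
Total output x = L · d:
  x_0 = 1.1600·7 + 0.1711·98 + 0.1533·13 + 0.1637·60 + 0.0628·80 = 41.7289
  x_1 = 0.0532·7 + 1.2048·98 + 0.2246·13 + 0.1272·60 + 0.1654·80 = 142.2236
  x_2 = 0.0423·7 + 0.1749·98 + 1.2132·13 + 0.1991·60 + 0.1096·80 = 53.9252
  x_3 = 0.1016·7 + 0.1283·98 + 0.2292·13 + 1.1261·60 + 0.0815·80 = 90.3438
  x_4 = 0.1186·7 + 0.2513·98 + 0.2307·13 + 0.2406·60 + 1.1451·80 = 134.4977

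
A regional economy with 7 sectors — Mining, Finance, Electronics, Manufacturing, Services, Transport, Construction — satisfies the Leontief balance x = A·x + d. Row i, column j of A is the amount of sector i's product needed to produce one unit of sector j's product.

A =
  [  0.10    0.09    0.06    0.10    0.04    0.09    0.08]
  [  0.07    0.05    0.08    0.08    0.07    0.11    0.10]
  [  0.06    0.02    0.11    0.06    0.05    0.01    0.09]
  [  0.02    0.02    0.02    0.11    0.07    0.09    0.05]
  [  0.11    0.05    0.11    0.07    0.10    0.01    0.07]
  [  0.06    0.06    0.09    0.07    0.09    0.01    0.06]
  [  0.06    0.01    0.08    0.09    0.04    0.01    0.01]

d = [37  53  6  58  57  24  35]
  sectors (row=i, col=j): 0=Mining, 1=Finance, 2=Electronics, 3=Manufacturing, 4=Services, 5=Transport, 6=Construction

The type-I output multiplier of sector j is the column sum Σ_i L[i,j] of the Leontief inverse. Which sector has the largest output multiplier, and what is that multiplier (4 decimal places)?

Form M = I − A:
  [  0.90   -0.09   -0.06   -0.10   -0.04   -0.09   -0.08]
  [ -0.07    0.95   -0.08   -0.08   -0.07   -0.11   -0.10]
  [ -0.06   -0.02    0.89   -0.06   -0.05   -0.01   -0.09]
  [ -0.02   -0.02   -0.02    0.89   -0.07   -0.09   -0.05]
  [ -0.11   -0.05   -0.11   -0.07    0.90   -0.01   -0.07]
  [ -0.06   -0.06   -0.09   -0.07   -0.09    0.99   -0.06]
  [ -0.06   -0.01   -0.08   -0.09   -0.04   -0.01    0.99]
Leontief inverse L = M⁻¹:
  [  1.1666    0.1333    0.1352    0.1863    0.1048    0.1417    0.1454]
  [  0.1365    1.0908    0.1577    0.1631    0.1349    0.1530    0.1626]
  [  0.1067    0.0459    1.1650    0.1186    0.0922    0.0396    0.1341]
  [  0.0625    0.0466    0.0694    1.1673    0.1170    0.1198    0.0906]
  [  0.1767    0.0896    0.1840    0.1492    1.1591    0.0545    0.1329]
  [  0.1149    0.0917    0.1525    0.1363    0.1410    1.0472    0.1127]
  [  0.0947    0.0316    0.1192    0.1360    0.0741    0.0370    1.0461]
Total output x = L · d:
  x_0 = 1.1666·37 + 0.1333·53 + 0.1352·6 + 0.1863·58 + 0.1048·57 + 0.1417·24 + 0.1454·35 = 76.3087
  x_1 = 0.1365·37 + 1.0908·53 + 0.1577·6 + 0.1631·58 + 0.1349·57 + 0.1530·24 + 0.1626·35 = 90.3206
  x_2 = 0.1067·37 + 0.0459·53 + 1.1650·6 + 0.1186·58 + 0.0922·57 + 0.0396·24 + 0.1341·35 = 31.1482
  x_3 = 0.0625·37 + 0.0466·53 + 0.0694·6 + 1.1673·58 + 0.1170·57 + 0.1198·24 + 0.0906·35 = 85.6188
  x_4 = 0.1767·37 + 0.0896·53 + 0.1840·6 + 0.1492·58 + 1.1591·57 + 0.0545·24 + 0.1329·35 = 93.0730
  x_5 = 0.1149·37 + 0.0917·53 + 0.1525·6 + 0.1363·58 + 0.1410·57 + 1.0472·24 + 0.1127·35 = 55.0520
  x_6 = 0.0947·37 + 0.0316·53 + 0.1192·6 + 0.1360·58 + 0.0741·57 + 0.0370·24 + 1.0461·35 = 55.5078
Output multipliers (column sums of L):
  Mining: 1.8586
  Finance: 1.5295
  Electronics: 1.9830
  Manufacturing: 2.0568
  Services: 1.8232
  Transport: 1.5929
  Construction: 1.8244

Manufacturing (2.0568)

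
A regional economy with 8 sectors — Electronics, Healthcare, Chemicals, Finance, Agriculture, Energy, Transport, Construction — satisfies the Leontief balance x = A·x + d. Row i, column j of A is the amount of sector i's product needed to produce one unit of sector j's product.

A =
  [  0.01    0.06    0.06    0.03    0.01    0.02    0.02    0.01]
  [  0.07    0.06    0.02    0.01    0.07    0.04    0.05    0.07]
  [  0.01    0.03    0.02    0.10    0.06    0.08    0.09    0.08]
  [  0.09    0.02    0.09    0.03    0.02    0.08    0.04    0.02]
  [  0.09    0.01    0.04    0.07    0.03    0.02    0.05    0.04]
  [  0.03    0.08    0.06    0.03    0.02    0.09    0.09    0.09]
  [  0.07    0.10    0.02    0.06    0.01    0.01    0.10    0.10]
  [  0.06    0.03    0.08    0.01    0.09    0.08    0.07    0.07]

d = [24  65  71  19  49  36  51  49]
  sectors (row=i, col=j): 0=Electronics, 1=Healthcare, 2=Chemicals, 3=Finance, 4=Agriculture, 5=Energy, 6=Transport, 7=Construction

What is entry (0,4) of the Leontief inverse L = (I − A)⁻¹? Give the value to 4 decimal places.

Form M = I − A:
  [  0.99   -0.06   -0.06   -0.03   -0.01   -0.02   -0.02   -0.01]
  [ -0.07    0.94   -0.02   -0.01   -0.07   -0.04   -0.05   -0.07]
  [ -0.01   -0.03    0.98   -0.10   -0.06   -0.08   -0.09   -0.08]
  [ -0.09   -0.02   -0.09    0.97   -0.02   -0.08   -0.04   -0.02]
  [ -0.09   -0.01   -0.04   -0.07    0.97   -0.02   -0.05   -0.04]
  [ -0.03   -0.08   -0.06   -0.03   -0.02    0.91   -0.09   -0.09]
  [ -0.07   -0.10   -0.02   -0.06   -0.01   -0.01    0.90   -0.10]
  [ -0.06   -0.03   -0.08   -0.01   -0.09   -0.08   -0.07    0.93]
Leontief inverse L = M⁻¹:
  [  1.0297    0.0788    0.0763    0.0469    0.0265    0.0410    0.0452    0.0346]
  [  0.1050    1.0931    0.0510    0.0357    0.0964    0.0707    0.0907    0.1093]
  [  0.0581    0.0717    1.0627    0.1328    0.0905    0.1247    0.1452    0.1319]
  [  0.1186    0.0552    0.1213    1.0602    0.0435    0.1161    0.0837    0.0608]
  [  0.1193    0.0385    0.0702    0.0946    1.0497    0.0491    0.0848    0.0713]
  [  0.0750    0.1274    0.1002    0.0640    0.0563    1.1366    0.1500    0.1489]
  [  0.1145    0.1428    0.0584    0.0884    0.0436    0.0484    1.1502    0.1491]
  [  0.1027    0.0725    0.1191    0.0483    0.1228    0.1231    0.1269    1.1240]
Total output x = L · d:
  x_0 = 1.0297·24 + 0.0788·65 + 0.0763·71 + 0.0469·19 + 0.0265·49 + 0.0410·36 + 0.0452·51 + 0.0346·49 = 42.9200
  x_1 = 0.1050·24 + 1.0931·65 + 0.0510·71 + 0.0357·19 + 0.0964·49 + 0.0707·36 + 0.0907·51 + 0.1093·49 = 95.1215
  x_2 = 0.0581·24 + 0.0717·65 + 1.0627·71 + 0.1328·19 + 0.0905·49 + 0.1247·36 + 0.1452·51 + 0.1319·49 = 106.8230
  x_3 = 0.1186·24 + 0.0552·65 + 0.1213·71 + 1.0602·19 + 0.0435·49 + 0.1161·36 + 0.0837·51 + 0.0608·49 = 48.7462
  x_4 = 0.1193·24 + 0.0385·65 + 0.0702·71 + 0.0946·19 + 1.0497·49 + 0.0491·36 + 0.0848·51 + 0.0713·49 = 73.1617
  x_5 = 0.0750·24 + 0.1274·65 + 0.1002·71 + 0.0640·19 + 0.0563·49 + 1.1366·36 + 0.1500·51 + 0.1489·49 = 77.0274
  x_6 = 0.1145·24 + 0.1428·65 + 0.0584·71 + 0.0884·19 + 0.0436·49 + 0.0484·36 + 1.1502·51 + 0.1491·49 = 87.7048
  x_7 = 0.1027·24 + 0.0725·65 + 0.1191·71 + 0.0483·19 + 0.1228·49 + 0.1231·36 + 0.1269·51 + 1.1240·49 = 88.5465

L[0,4] = 0.0265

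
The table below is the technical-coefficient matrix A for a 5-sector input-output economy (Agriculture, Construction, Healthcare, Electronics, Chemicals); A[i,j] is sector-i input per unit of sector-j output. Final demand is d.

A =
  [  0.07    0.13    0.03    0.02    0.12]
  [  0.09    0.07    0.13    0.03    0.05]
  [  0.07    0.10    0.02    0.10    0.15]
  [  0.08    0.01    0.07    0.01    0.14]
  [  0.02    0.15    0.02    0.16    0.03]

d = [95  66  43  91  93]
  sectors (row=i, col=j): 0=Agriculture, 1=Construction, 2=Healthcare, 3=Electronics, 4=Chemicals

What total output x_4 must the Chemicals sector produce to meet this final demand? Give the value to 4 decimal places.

139.5872

Form M = I − A:
  [  0.93   -0.13   -0.03   -0.02   -0.12]
  [ -0.09    0.93   -0.13   -0.03   -0.05]
  [ -0.07   -0.10    0.98   -0.10   -0.15]
  [ -0.08   -0.01   -0.07    0.99   -0.14]
  [ -0.02   -0.15   -0.02   -0.16    0.97]
Leontief inverse L = M⁻¹:
  [  1.1075    0.1894    0.0668    0.0617    0.1660]
  [  0.1298    1.1291    0.1610    0.0708    0.1094]
  [  0.1130    0.1649    1.0606    0.1480    0.2078]
  [  0.1077    0.0656    0.0909    1.0530    0.1827]
  [  0.0630    0.1927    0.0632    0.1890    1.0857]
Total output x = L · d:
  x_0 = 1.1075·95 + 0.1894·66 + 0.0668·43 + 0.0617·91 + 0.1660·93 = 141.6436
  x_1 = 0.1298·95 + 1.1291·66 + 0.1610·43 + 0.0708·91 + 0.1094·93 = 110.3967
  x_2 = 0.1130·95 + 0.1649·66 + 1.0606·43 + 0.1480·91 + 0.2078·93 = 100.0225
  x_3 = 0.1077·95 + 0.0656·66 + 0.0909·43 + 1.0530·91 + 0.1827·93 = 131.2922
  x_4 = 0.0630·95 + 0.1927·66 + 0.0632·43 + 0.1890·91 + 1.0857·93 = 139.5872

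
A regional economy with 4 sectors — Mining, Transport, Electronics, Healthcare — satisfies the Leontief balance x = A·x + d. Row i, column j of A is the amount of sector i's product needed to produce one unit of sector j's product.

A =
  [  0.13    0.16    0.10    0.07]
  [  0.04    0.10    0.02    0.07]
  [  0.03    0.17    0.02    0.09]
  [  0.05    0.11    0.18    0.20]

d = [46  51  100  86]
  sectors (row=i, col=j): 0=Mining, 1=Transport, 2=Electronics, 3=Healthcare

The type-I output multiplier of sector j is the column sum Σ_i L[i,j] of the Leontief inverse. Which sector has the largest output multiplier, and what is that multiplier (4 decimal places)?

Transport (1.8511)

Form M = I − A:
  [  0.87   -0.16   -0.10   -0.07]
  [ -0.04    0.90   -0.02   -0.07]
  [ -0.03   -0.17    0.98   -0.09]
  [ -0.05   -0.11   -0.18    0.80]
Leontief inverse L = M⁻¹:
  [  1.1745    0.2547    0.1511    0.1421]
  [  0.0607    1.1449    0.0500    0.1111]
  [  0.0551    0.2270    1.0570    0.1436]
  [  0.0942    0.2244    0.2542    1.3065]
Total output x = L · d:
  x_0 = 1.1745·46 + 0.2547·51 + 0.1511·100 + 0.1421·86 = 94.3491
  x_1 = 0.0607·46 + 1.1449·51 + 0.0500·100 + 0.1111·86 = 75.7398
  x_2 = 0.0551·46 + 0.2270·51 + 1.0570·100 + 0.1436·86 = 132.1690
  x_3 = 0.0942·46 + 0.2244·51 + 0.2542·100 + 1.3065·86 = 153.5491
Output multipliers (column sums of L):
  Mining: 1.3846
  Transport: 1.8511
  Electronics: 1.5123
  Healthcare: 1.7033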